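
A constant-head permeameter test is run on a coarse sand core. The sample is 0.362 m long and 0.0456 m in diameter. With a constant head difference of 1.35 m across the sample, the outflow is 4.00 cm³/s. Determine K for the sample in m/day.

Cross-sectional area A = π·(d/2)² = π × (0.0456/2)² = 0.001633 m².
Convert discharge: 4.00 cm³/s = 4.000e-06 m³/s.
Darcy's law rearranged: K = Q·L / (A·Δh) = 4.000e-06 × 0.362 / (0.001633 × 1.35) = 0.0006568 m/s = 56.75 m/day.

56.7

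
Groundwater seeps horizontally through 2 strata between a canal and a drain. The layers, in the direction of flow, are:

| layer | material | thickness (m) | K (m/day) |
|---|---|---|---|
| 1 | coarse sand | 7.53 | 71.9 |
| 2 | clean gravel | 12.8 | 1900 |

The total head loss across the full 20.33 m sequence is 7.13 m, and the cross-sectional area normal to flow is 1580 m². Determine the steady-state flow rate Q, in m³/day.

Flow is perpendicular to layering, so the layers act in series and the equivalent K is the thickness-weighted harmonic mean.
Total thickness L = 7.53 + 12.8 = 20.33 m.
Σ(b_i/K_i) = 7.53/71.9 + 12.8/1900 = 0.1115 d.
K_eq = L / Σ(b_i/K_i) = 20.33 / 0.1115 = 182.4 m/day.
Q = K_eq · A · (Δh/L) = 182.4 × 1580 × (7.13/20.33) = 1.011e+05 m³/day.

101000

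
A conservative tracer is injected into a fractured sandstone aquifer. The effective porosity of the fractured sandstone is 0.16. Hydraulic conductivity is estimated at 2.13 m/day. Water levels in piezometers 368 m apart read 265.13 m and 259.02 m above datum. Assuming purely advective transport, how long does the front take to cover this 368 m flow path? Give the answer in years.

4.56

Hydraulic gradient i = (265.13 − 259.02) / 368 = 6.11 / 368 = 0.01660.
Darcy flux q = K · i = 2.130 × 0.01660 = 0.03536 m/day.
Seepage velocity v = q / n_e = 0.03536 / 0.16 = 0.2210 m/day.
Travel time t = L / v = 368 / 0.2210 = 1665 days = 4.558 years.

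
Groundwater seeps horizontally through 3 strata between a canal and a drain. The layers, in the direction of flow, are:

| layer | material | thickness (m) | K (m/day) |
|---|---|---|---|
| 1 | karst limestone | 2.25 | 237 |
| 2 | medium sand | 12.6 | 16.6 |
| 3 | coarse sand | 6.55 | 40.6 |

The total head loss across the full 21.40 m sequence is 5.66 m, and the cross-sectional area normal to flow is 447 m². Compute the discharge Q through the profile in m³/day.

2720

Flow is perpendicular to layering, so the layers act in series and the equivalent K is the thickness-weighted harmonic mean.
Total thickness L = 2.25 + 12.6 + 6.55 = 21.40 m.
Σ(b_i/K_i) = 2.25/237 + 12.6/16.6 + 6.55/40.6 = 0.9299 d.
K_eq = L / Σ(b_i/K_i) = 21.40 / 0.9299 = 23.01 m/day.
Q = K_eq · A · (Δh/L) = 23.01 × 447 × (5.66/21.40) = 2721 m³/day.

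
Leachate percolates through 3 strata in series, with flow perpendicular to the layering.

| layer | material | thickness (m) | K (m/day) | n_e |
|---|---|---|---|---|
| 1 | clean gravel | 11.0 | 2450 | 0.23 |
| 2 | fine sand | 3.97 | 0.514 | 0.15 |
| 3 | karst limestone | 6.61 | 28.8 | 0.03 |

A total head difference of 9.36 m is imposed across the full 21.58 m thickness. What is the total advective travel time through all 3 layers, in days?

2.83

With flow normal to the layers, continuity requires the same specific discharge q through every layer.
Σ(b_i/K_i) = 11.0/2450 + 3.97/0.514 + 6.61/28.8 = 7.958 d.
q = Δh / Σ(b_i/K_i) = 9.36 / 7.958 = 1.176 m/day.
In each layer the seepage velocity is v_i = q/n_i, so the layer transit time is t_i = b_i·n_i / q:
  layer 1 (clean gravel): t_1 = 11.0 × 0.23 / 1.176 = 2.151 d
  layer 2 (fine sand): t_2 = 3.97 × 0.15 / 1.176 = 0.5063 d
  layer 3 (karst limestone): t_3 = 6.61 × 0.03 / 1.176 = 0.1686 d
Total t = Σ t_i = 2.826 days.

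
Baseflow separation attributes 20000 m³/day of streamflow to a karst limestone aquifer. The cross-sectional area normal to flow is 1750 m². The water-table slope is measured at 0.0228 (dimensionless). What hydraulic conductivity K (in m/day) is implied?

Hydraulic gradient i = 0.0228.
From Q = K·A·i, K = Q / (A·i) = 20000 / (1750 × 0.02280) = 501.3 m/day.

501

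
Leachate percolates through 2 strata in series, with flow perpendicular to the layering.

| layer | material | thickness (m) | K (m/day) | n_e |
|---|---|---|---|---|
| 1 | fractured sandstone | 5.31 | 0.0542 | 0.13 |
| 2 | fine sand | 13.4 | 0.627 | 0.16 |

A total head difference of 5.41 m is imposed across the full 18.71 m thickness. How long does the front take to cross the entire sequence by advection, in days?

With flow normal to the layers, continuity requires the same specific discharge q through every layer.
Σ(b_i/K_i) = 5.31/0.0542 + 13.4/0.627 = 119.3 d.
q = Δh / Σ(b_i/K_i) = 5.41 / 119.3 = 0.04533 m/day.
In each layer the seepage velocity is v_i = q/n_i, so the layer transit time is t_i = b_i·n_i / q:
  layer 1 (fractured sandstone): t_1 = 5.31 × 0.13 / 0.04533 = 15.23 d
  layer 2 (fine sand): t_2 = 13.4 × 0.16 / 0.04533 = 47.30 d
Total t = Σ t_i = 62.52 days.

62.5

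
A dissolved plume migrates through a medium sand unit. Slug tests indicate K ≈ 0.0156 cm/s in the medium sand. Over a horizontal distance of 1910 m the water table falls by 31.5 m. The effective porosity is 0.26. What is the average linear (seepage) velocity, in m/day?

0.855

Convert K: 0.0156 cm/s × 864 = 13.48 m/day.
Hydraulic gradient i = Δh / L = 31.5 / 1910 = 0.01649.
Darcy flux q = K · i = 13.48 × 0.01649 = 0.2223 m/day.
Seepage velocity v = q / n_e = 0.2223 / 0.26 = 0.8550 m/day.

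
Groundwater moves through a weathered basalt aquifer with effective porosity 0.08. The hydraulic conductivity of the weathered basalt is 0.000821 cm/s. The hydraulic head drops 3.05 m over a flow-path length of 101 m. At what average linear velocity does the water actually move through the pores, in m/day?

0.268

Convert K: 0.000821 cm/s × 864 = 0.7093 m/day.
Hydraulic gradient i = Δh / L = 3.05 / 101 = 0.03020.
Darcy flux q = K · i = 0.7093 × 0.03020 = 0.02142 m/day.
Seepage velocity v = q / n_e = 0.02142 / 0.08 = 0.2678 m/day.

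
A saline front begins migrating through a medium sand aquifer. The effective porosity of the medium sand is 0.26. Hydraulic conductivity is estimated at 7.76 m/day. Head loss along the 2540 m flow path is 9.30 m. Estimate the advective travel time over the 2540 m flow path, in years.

Hydraulic gradient i = Δh / L = 9.30 / 2540 = 0.003661.
Darcy flux q = K · i = 7.760 × 0.003661 = 0.02841 m/day.
Seepage velocity v = q / n_e = 0.02841 / 0.26 = 0.1093 m/day.
Travel time t = L / v = 2540 / 0.1093 = 23243 days = 63.64 years.

63.6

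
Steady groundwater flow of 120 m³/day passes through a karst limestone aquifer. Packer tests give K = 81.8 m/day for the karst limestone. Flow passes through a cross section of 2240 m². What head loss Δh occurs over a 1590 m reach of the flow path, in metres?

From Q = K·A·i, i = Q / (K·A) = 120 / (81.80 × 2240) = 0.0006549.
Head loss Δh = i · L = 0.0006549 × 1590 = 1.041 m.

1.04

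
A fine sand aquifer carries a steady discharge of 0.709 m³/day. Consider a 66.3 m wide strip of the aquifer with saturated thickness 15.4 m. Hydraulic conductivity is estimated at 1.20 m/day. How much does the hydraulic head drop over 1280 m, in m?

Cross-sectional area A = 66.3 × 15.4 = 1021 m².
From Q = K·A·i, i = Q / (K·A) = 0.709 / (1.200 × 1021) = 0.0005787.
Head loss Δh = i · L = 0.0005787 × 1280 = 0.7407 m.

0.741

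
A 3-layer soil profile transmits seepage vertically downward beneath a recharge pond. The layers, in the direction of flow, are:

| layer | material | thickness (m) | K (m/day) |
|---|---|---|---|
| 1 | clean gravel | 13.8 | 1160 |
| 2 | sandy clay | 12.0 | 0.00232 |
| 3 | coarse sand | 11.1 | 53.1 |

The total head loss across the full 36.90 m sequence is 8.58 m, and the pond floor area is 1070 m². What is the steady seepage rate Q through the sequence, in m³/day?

Flow is perpendicular to layering, so the layers act in series and the equivalent K is the thickness-weighted harmonic mean.
Total thickness L = 13.8 + 12.0 + 11.1 = 36.90 m.
Σ(b_i/K_i) = 13.8/1160 + 12.0/0.00232 + 11.1/53.1 = 5173 d.
K_eq = L / Σ(b_i/K_i) = 36.90 / 5173 = 0.007134 m/day.
Q = K_eq · A · (Δh/L) = 0.007134 × 1070 × (8.58/36.90) = 1.775 m³/day.

1.77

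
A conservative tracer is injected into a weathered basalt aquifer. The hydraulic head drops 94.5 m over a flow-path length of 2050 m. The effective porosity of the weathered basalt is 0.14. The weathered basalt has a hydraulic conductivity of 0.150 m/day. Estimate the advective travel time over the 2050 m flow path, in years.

114

Hydraulic gradient i = Δh / L = 94.5 / 2050 = 0.04610.
Darcy flux q = K · i = 0.1500 × 0.04610 = 0.006915 m/day.
Seepage velocity v = q / n_e = 0.006915 / 0.14 = 0.04939 m/day.
Travel time t = L / v = 2050 / 0.04939 = 41506 days = 113.6 years.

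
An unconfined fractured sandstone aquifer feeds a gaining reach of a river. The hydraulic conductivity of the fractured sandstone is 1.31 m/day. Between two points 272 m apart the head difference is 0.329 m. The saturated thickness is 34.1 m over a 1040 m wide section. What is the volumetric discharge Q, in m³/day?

56.2

Cross-sectional area A = 1040 × 34.1 = 35464 m².
Hydraulic gradient i = Δh / L = 0.329 / 272 = 0.001210.
Darcy's law: Q = K · A · i = 1.310 × 35464 × 0.001210 = 56.19 m³/day.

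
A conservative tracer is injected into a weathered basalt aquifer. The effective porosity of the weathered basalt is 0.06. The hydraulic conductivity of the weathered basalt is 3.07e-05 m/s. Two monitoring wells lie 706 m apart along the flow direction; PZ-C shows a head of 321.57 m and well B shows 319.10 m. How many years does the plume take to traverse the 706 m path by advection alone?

Convert K: 3.07e-05 m/s × 86400 = 2.652 m/day.
Hydraulic gradient i = (321.57 − 319.10) / 706 = 2.47 / 706 = 0.003499.
Darcy flux q = K · i = 2.652 × 0.003499 = 0.009280 m/day.
Seepage velocity v = q / n_e = 0.009280 / 0.06 = 0.1547 m/day.
Travel time t = L / v = 706 / 0.1547 = 4565 days = 12.50 years.

12.5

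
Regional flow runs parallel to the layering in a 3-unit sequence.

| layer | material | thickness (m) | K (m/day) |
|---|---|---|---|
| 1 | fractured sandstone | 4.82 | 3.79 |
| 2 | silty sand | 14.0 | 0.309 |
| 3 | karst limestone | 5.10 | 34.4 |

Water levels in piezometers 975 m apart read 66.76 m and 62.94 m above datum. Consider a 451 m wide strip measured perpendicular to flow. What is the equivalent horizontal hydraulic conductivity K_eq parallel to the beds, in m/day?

Flow is parallel to layering, so each bed carries its own Darcy discharge and the transmissivities add.
Σ(K_i·b_i) = 3.79×4.82 + 0.309×14.0 + 34.4×5.10 = 198.0 m²/day.
Total thickness b = 23.92 m, so K_eq = Σ(K_i·b_i)/b = 8.279 m/day.

8.28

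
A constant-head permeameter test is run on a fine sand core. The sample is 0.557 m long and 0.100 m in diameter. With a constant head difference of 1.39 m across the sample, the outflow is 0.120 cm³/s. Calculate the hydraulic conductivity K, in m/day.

Cross-sectional area A = π·(d/2)² = π × (0.100/2)² = 0.007854 m².
Convert discharge: 0.120 cm³/s = 1.200e-07 m³/s.
Darcy's law rearranged: K = Q·L / (A·Δh) = 1.200e-07 × 0.557 / (0.007854 × 1.39) = 6.123e-06 m/s = 0.5290 m/day.

0.529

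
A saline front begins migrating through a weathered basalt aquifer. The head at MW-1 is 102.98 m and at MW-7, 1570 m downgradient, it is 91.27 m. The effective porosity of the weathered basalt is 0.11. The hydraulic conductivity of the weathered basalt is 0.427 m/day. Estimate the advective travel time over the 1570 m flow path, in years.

148

Hydraulic gradient i = (102.98 − 91.27) / 1570 = 11.71 / 1570 = 0.007459.
Darcy flux q = K · i = 0.4270 × 0.007459 = 0.003185 m/day.
Seepage velocity v = q / n_e = 0.003185 / 0.11 = 0.02895 m/day.
Travel time t = L / v = 1570 / 0.02895 = 54226 days = 148.5 years.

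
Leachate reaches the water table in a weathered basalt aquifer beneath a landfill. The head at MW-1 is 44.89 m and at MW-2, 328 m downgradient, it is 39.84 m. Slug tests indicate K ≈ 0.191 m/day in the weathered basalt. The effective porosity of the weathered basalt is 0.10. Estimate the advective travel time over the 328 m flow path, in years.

Hydraulic gradient i = (44.89 − 39.84) / 328 = 5.05 / 328 = 0.01540.
Darcy flux q = K · i = 0.1910 × 0.01540 = 0.002941 m/day.
Seepage velocity v = q / n_e = 0.002941 / 0.10 = 0.02941 m/day.
Travel time t = L / v = 328 / 0.02941 = 11154 days = 30.54 years.

30.5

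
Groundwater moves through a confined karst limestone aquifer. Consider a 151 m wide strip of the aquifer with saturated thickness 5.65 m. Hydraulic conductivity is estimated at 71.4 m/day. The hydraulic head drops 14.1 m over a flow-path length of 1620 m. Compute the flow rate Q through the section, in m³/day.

530

Cross-sectional area A = 151 × 5.65 = 853.2 m².
Hydraulic gradient i = Δh / L = 14.1 / 1620 = 0.008704.
Darcy's law: Q = K · A · i = 71.40 × 853.2 × 0.008704 = 530.2 m³/day.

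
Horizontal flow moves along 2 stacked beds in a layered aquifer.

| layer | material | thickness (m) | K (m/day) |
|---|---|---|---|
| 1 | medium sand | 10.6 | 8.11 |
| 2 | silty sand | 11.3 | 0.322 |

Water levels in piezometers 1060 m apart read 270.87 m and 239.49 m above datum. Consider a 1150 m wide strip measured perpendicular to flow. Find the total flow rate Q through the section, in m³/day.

Flow is parallel to layering, so each bed carries its own Darcy discharge and the transmissivities add.
Σ(K_i·b_i) = 8.11×10.6 + 0.322×11.3 = 89.60 m²/day.
Hydraulic gradient i = (270.87 − 239.49) / 1060 = 31.38 / 1060 = 0.02960.
Q = Σ(K_i·b_i) · W · i = 89.60 × 1150 × 0.02960 = 3051 m³/day.

3050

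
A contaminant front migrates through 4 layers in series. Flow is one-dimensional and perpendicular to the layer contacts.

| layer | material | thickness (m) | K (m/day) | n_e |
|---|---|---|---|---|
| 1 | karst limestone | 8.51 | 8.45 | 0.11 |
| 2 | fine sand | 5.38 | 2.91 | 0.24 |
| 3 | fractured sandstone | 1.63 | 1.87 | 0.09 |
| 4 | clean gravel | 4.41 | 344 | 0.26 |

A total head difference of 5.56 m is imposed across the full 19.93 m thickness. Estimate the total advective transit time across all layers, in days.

With flow normal to the layers, continuity requires the same specific discharge q through every layer.
Σ(b_i/K_i) = 8.51/8.45 + 5.38/2.91 + 1.63/1.87 + 4.41/344 = 3.740 d.
q = Δh / Σ(b_i/K_i) = 5.56 / 3.740 = 1.486 m/day.
In each layer the seepage velocity is v_i = q/n_i, so the layer transit time is t_i = b_i·n_i / q:
  layer 1 (karst limestone): t_1 = 8.51 × 0.11 / 1.486 = 0.6297 d
  layer 2 (fine sand): t_2 = 5.38 × 0.24 / 1.486 = 0.8686 d
  layer 3 (fractured sandstone): t_3 = 1.63 × 0.09 / 1.486 = 0.09869 d
  layer 4 (clean gravel): t_4 = 4.41 × 0.26 / 1.486 = 0.7714 d
Total t = Σ t_i = 2.368 days.

2.37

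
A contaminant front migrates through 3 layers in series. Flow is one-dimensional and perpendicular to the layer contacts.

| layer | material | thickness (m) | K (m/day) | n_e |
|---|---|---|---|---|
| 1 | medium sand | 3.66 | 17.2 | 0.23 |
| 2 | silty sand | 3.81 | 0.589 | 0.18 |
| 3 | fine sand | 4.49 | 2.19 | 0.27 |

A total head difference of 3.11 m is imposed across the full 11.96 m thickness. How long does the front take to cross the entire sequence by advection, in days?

7.69

With flow normal to the layers, continuity requires the same specific discharge q through every layer.
Σ(b_i/K_i) = 3.66/17.2 + 3.81/0.589 + 4.49/2.19 = 8.732 d.
q = Δh / Σ(b_i/K_i) = 3.11 / 8.732 = 0.3562 m/day.
In each layer the seepage velocity is v_i = q/n_i, so the layer transit time is t_i = b_i·n_i / q:
  layer 1 (medium sand): t_1 = 3.66 × 0.23 / 0.3562 = 2.363 d
  layer 2 (silty sand): t_2 = 3.81 × 0.18 / 0.3562 = 1.925 d
  layer 3 (fine sand): t_3 = 4.49 × 0.27 / 0.3562 = 3.404 d
Total t = Σ t_i = 7.693 days.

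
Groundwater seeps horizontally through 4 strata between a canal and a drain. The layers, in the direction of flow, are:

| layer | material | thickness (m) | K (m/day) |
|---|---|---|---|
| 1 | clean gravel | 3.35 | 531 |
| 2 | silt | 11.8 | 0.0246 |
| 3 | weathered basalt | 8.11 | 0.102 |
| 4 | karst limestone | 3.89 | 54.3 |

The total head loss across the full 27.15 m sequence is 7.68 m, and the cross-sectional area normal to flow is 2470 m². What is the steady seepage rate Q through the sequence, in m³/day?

Flow is perpendicular to layering, so the layers act in series and the equivalent K is the thickness-weighted harmonic mean.
Total thickness L = 3.35 + 11.8 + 8.11 + 3.89 = 27.15 m.
Σ(b_i/K_i) = 3.35/531 + 11.8/0.0246 + 8.11/0.102 + 3.89/54.3 = 559.3 d.
K_eq = L / Σ(b_i/K_i) = 27.15 / 559.3 = 0.04855 m/day.
Q = K_eq · A · (Δh/L) = 0.04855 × 2470 × (7.68/27.15) = 33.92 m³/day.

33.9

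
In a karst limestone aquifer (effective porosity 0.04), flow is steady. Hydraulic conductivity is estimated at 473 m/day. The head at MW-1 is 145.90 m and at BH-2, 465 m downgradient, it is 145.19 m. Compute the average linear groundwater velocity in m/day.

Hydraulic gradient i = (145.90 − 145.19) / 465 = 0.71 / 465 = 0.001527.
Darcy flux q = K · i = 473.0 × 0.001527 = 0.7222 m/day.
Seepage velocity v = q / n_e = 0.7222 / 0.04 = 18.06 m/day.

18.1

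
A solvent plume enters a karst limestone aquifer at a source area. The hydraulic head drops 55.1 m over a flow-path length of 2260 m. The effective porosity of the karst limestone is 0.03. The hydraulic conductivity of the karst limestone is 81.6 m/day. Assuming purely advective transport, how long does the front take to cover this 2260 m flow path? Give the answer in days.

34.1

Hydraulic gradient i = Δh / L = 55.1 / 2260 = 0.02438.
Darcy flux q = K · i = 81.60 × 0.02438 = 1.989 m/day.
Seepage velocity v = q / n_e = 1.989 / 0.03 = 66.32 m/day.
Travel time t = L / v = 2260 / 66.32 = 34.08 days.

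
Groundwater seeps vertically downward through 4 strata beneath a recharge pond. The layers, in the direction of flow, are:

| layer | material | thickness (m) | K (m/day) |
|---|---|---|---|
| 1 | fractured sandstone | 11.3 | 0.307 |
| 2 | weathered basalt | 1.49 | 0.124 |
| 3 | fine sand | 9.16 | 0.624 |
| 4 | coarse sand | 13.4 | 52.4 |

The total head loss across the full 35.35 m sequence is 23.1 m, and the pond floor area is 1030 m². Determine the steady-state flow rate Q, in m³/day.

Flow is perpendicular to layering, so the layers act in series and the equivalent K is the thickness-weighted harmonic mean.
Total thickness L = 11.3 + 1.49 + 9.16 + 13.4 = 35.35 m.
Σ(b_i/K_i) = 11.3/0.307 + 1.49/0.124 + 9.16/0.624 + 13.4/52.4 = 63.76 d.
K_eq = L / Σ(b_i/K_i) = 35.35 / 63.76 = 0.5544 m/day.
Q = K_eq · A · (Δh/L) = 0.5544 × 1030 × (23.1/35.35) = 373.2 m³/day.

373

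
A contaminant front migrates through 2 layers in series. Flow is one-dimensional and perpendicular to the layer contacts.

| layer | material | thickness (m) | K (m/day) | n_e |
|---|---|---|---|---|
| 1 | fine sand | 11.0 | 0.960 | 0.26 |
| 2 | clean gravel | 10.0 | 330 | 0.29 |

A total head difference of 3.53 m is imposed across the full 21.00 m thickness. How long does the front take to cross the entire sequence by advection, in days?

18.7

With flow normal to the layers, continuity requires the same specific discharge q through every layer.
Σ(b_i/K_i) = 11.0/0.960 + 10.0/330 = 11.49 d.
q = Δh / Σ(b_i/K_i) = 3.53 / 11.49 = 0.3073 m/day.
In each layer the seepage velocity is v_i = q/n_i, so the layer transit time is t_i = b_i·n_i / q:
  layer 1 (fine sand): t_1 = 11.0 × 0.26 / 0.3073 = 9.308 d
  layer 2 (clean gravel): t_2 = 10.0 × 0.29 / 0.3073 = 9.438 d
Total t = Σ t_i = 18.75 days.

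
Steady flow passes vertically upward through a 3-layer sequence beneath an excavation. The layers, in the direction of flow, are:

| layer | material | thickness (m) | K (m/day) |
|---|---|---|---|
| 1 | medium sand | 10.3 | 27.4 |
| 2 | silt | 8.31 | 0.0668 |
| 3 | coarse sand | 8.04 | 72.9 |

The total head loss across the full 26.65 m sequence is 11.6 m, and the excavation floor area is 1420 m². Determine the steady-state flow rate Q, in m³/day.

132

Flow is perpendicular to layering, so the layers act in series and the equivalent K is the thickness-weighted harmonic mean.
Total thickness L = 10.3 + 8.31 + 8.04 = 26.65 m.
Σ(b_i/K_i) = 10.3/27.4 + 8.31/0.0668 + 8.04/72.9 = 124.9 d.
K_eq = L / Σ(b_i/K_i) = 26.65 / 124.9 = 0.2134 m/day.
Q = K_eq · A · (Δh/L) = 0.2134 × 1420 × (11.6/26.65) = 131.9 m³/day.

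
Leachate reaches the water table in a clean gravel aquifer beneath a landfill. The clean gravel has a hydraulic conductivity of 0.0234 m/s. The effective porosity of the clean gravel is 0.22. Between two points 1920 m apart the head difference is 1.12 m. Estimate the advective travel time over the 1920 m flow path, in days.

358

Convert K: 0.0234 m/s × 86400 = 2022 m/day.
Hydraulic gradient i = Δh / L = 1.12 / 1920 = 0.0005833.
Darcy flux q = K · i = 2022 × 0.0005833 = 1.179 m/day.
Seepage velocity v = q / n_e = 1.179 / 0.22 = 5.361 m/day.
Travel time t = L / v = 1920 / 5.361 = 358.2 days.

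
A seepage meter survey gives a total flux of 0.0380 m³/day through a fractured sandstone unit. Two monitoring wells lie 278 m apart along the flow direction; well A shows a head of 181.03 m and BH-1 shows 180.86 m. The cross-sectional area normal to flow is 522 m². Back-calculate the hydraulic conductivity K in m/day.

0.119

Hydraulic gradient i = (181.03 − 180.86) / 278 = 0.17 / 278 = 0.0006115.
From Q = K·A·i, K = Q / (A·i) = 0.0380 / (522.0 × 0.0006115) = 0.1190 m/day.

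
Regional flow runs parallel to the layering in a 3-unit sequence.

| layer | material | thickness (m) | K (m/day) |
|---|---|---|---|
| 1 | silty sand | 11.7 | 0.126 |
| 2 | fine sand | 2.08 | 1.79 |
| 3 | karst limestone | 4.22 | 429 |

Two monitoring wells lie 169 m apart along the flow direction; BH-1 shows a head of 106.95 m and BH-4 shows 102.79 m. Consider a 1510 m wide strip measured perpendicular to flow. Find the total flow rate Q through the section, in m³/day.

67500

Flow is parallel to layering, so each bed carries its own Darcy discharge and the transmissivities add.
Σ(K_i·b_i) = 0.126×11.7 + 1.79×2.08 + 429×4.22 = 1816 m²/day.
Hydraulic gradient i = (106.95 − 102.79) / 169 = 4.16 / 169 = 0.02462.
Q = Σ(K_i·b_i) · W · i = 1816 × 1510 × 0.02462 = 67484 m³/day.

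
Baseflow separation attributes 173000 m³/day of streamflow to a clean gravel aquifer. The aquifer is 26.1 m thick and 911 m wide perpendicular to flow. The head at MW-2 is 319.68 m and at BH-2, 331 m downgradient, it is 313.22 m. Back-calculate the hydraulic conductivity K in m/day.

373

Cross-sectional area A = 911 × 26.1 = 23777 m².
Hydraulic gradient i = (319.68 − 313.22) / 331 = 6.46 / 331 = 0.01952.
From Q = K·A·i, K = Q / (A·i) = 173000 / (23777 × 0.01952) = 372.8 m/day.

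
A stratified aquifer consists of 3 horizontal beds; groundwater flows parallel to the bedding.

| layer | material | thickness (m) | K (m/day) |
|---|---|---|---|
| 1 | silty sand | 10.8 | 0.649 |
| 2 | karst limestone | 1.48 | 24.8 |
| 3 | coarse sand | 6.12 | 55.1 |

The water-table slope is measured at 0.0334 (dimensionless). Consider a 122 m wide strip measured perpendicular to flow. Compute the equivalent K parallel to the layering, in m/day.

20.7

Flow is parallel to layering, so each bed carries its own Darcy discharge and the transmissivities add.
Σ(K_i·b_i) = 0.649×10.8 + 24.8×1.48 + 55.1×6.12 = 380.9 m²/day.
Total thickness b = 18.40 m, so K_eq = Σ(K_i·b_i)/b = 20.70 m/day.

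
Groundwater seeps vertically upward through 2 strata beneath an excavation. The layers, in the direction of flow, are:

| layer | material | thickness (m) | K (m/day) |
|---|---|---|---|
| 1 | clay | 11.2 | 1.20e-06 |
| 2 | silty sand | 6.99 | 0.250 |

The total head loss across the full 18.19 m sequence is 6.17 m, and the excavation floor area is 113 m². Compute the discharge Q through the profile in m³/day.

Flow is perpendicular to layering, so the layers act in series and the equivalent K is the thickness-weighted harmonic mean.
Total thickness L = 11.2 + 6.99 = 18.19 m.
Σ(b_i/K_i) = 11.2/1.20e-06 + 6.99/0.250 = 9.333e+06 d.
K_eq = L / Σ(b_i/K_i) = 18.19 / 9.333e+06 = 1.949e-06 m/day.
Q = K_eq · A · (Δh/L) = 1.949e-06 × 113 × (6.17/18.19) = 7.470e-05 m³/day.

7.47e-05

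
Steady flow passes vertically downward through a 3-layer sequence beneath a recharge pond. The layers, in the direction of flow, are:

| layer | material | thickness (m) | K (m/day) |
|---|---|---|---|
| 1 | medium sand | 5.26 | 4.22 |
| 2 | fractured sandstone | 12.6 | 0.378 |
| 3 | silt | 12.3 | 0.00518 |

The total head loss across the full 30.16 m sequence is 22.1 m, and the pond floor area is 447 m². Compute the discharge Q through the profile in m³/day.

Flow is perpendicular to layering, so the layers act in series and the equivalent K is the thickness-weighted harmonic mean.
Total thickness L = 5.26 + 12.6 + 12.3 = 30.16 m.
Σ(b_i/K_i) = 5.26/4.22 + 12.6/0.378 + 12.3/0.00518 = 2409 d.
K_eq = L / Σ(b_i/K_i) = 30.16 / 2409 = 0.01252 m/day.
Q = K_eq · A · (Δh/L) = 0.01252 × 447 × (22.1/30.16) = 4.101 m³/day.

4.10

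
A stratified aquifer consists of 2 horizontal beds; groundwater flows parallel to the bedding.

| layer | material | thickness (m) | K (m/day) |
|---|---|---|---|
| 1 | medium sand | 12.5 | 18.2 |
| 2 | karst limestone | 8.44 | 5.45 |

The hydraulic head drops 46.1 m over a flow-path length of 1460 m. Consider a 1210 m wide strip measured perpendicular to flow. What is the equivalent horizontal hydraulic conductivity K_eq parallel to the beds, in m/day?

Flow is parallel to layering, so each bed carries its own Darcy discharge and the transmissivities add.
Σ(K_i·b_i) = 18.2×12.5 + 5.45×8.44 = 273.5 m²/day.
Total thickness b = 20.94 m, so K_eq = Σ(K_i·b_i)/b = 13.06 m/day.

13.1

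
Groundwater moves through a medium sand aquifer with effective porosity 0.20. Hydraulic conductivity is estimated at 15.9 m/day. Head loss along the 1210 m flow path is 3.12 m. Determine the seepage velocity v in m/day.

Hydraulic gradient i = Δh / L = 3.12 / 1210 = 0.002579.
Darcy flux q = K · i = 15.90 × 0.002579 = 0.04100 m/day.
Seepage velocity v = q / n_e = 0.04100 / 0.20 = 0.2050 m/day.

0.205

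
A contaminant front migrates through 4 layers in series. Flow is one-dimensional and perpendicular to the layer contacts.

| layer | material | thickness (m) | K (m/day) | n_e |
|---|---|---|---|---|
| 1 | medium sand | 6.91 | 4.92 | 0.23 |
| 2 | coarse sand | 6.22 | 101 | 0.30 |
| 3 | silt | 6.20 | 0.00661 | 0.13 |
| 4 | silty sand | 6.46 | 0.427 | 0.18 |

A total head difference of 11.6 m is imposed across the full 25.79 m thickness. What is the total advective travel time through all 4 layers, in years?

With flow normal to the layers, continuity requires the same specific discharge q through every layer.
Σ(b_i/K_i) = 6.91/4.92 + 6.22/101 + 6.20/0.00661 + 6.46/0.427 = 954.6 d.
q = Δh / Σ(b_i/K_i) = 11.6 / 954.6 = 0.01215 m/day.
In each layer the seepage velocity is v_i = q/n_i, so the layer transit time is t_i = b_i·n_i / q:
  layer 1 (medium sand): t_1 = 6.91 × 0.23 / 0.01215 = 130.8 d
  layer 2 (coarse sand): t_2 = 6.22 × 0.30 / 0.01215 = 153.6 d
  layer 3 (silt): t_3 = 6.20 × 0.13 / 0.01215 = 66.33 d
  layer 4 (silty sand): t_4 = 6.46 × 0.18 / 0.01215 = 95.69 d
Total t = Σ t_i = 446.4 days = 1.222 years.

1.22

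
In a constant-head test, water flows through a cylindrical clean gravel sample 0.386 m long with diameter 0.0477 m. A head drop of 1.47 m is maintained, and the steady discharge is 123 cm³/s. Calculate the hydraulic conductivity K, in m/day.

Cross-sectional area A = π·(d/2)² = π × (0.0477/2)² = 0.001787 m².
Convert discharge: 123 cm³/s = 0.0001230 m³/s.
Darcy's law rearranged: K = Q·L / (A·Δh) = 0.0001230 × 0.386 / (0.001787 × 1.47) = 0.01807 m/s = 1562 m/day.

1560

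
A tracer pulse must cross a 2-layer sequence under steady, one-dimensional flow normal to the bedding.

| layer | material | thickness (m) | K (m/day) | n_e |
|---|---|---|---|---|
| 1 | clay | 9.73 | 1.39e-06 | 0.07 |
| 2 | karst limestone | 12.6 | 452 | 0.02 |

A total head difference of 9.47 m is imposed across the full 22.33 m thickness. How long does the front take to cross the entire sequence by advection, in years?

1890

With flow normal to the layers, continuity requires the same specific discharge q through every layer.
Σ(b_i/K_i) = 9.73/1.39e-06 + 12.6/452 = 7.000e+06 d.
q = Δh / Σ(b_i/K_i) = 9.47 / 7.000e+06 = 1.353e-06 m/day.
In each layer the seepage velocity is v_i = q/n_i, so the layer transit time is t_i = b_i·n_i / q:
  layer 1 (clay): t_1 = 9.73 × 0.07 / 1.353e-06 = 5.035e+05 d
  layer 2 (karst limestone): t_2 = 12.6 × 0.02 / 1.353e-06 = 1.863e+05 d
Total t = Σ t_i = 6.897e+05 days = 1888 years.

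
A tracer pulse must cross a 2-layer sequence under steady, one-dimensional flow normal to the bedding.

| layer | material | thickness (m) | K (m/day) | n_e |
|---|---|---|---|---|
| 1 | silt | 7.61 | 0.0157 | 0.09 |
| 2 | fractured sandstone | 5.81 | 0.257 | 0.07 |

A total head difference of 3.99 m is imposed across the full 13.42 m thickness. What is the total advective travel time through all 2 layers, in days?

139

With flow normal to the layers, continuity requires the same specific discharge q through every layer.
Σ(b_i/K_i) = 7.61/0.0157 + 5.81/0.257 = 507.3 d.
q = Δh / Σ(b_i/K_i) = 3.99 / 507.3 = 0.007865 m/day.
In each layer the seepage velocity is v_i = q/n_i, so the layer transit time is t_i = b_i·n_i / q:
  layer 1 (silt): t_1 = 7.61 × 0.09 / 0.007865 = 87.08 d
  layer 2 (fractured sandstone): t_2 = 5.81 × 0.07 / 0.007865 = 51.71 d
Total t = Σ t_i = 138.8 days.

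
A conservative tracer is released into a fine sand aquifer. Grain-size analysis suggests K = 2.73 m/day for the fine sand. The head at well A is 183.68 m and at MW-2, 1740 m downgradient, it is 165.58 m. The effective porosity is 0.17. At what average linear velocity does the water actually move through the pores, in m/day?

0.167

Hydraulic gradient i = (183.68 − 165.58) / 1740 = 18.1 / 1740 = 0.01040.
Darcy flux q = K · i = 2.730 × 0.01040 = 0.02840 m/day.
Seepage velocity v = q / n_e = 0.02840 / 0.17 = 0.1670 m/day.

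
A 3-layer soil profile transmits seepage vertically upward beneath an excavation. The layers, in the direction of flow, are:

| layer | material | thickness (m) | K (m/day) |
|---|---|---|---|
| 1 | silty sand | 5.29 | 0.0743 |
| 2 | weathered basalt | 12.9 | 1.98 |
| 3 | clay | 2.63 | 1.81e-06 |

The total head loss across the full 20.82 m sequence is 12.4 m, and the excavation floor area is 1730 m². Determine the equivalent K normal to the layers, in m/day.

1.43e-05

Flow is perpendicular to layering, so the layers act in series and the equivalent K is the thickness-weighted harmonic mean.
Total thickness L = 5.29 + 12.9 + 2.63 = 20.82 m.
Σ(b_i/K_i) = 5.29/0.0743 + 12.9/1.98 + 2.63/1.81e-06 = 1.453e+06 d.
K_eq = L / Σ(b_i/K_i) = 20.82 / 1.453e+06 = 1.433e-05 m/day.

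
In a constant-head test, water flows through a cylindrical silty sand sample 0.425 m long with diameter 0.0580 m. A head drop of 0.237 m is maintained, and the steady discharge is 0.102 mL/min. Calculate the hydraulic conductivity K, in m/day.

Cross-sectional area A = π·(d/2)² = π × (0.0580/2)² = 0.002642 m².
Convert discharge: 0.102 mL/min = 1.700e-09 m³/s.
Darcy's law rearranged: K = Q·L / (A·Δh) = 1.700e-09 × 0.425 / (0.002642 × 0.237) = 1.154e-06 m/s = 0.09969 m/day.

0.0997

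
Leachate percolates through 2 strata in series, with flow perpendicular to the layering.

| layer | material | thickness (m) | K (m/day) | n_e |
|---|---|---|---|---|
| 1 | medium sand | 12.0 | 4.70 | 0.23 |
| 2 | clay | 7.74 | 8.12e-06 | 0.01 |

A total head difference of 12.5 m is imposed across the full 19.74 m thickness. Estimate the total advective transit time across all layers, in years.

592

With flow normal to the layers, continuity requires the same specific discharge q through every layer.
Σ(b_i/K_i) = 12.0/4.70 + 7.74/8.12e-06 = 9.532e+05 d.
q = Δh / Σ(b_i/K_i) = 12.5 / 9.532e+05 = 1.311e-05 m/day.
In each layer the seepage velocity is v_i = q/n_i, so the layer transit time is t_i = b_i·n_i / q:
  layer 1 (medium sand): t_1 = 12.0 × 0.23 / 1.311e-05 = 2.105e+05 d
  layer 2 (clay): t_2 = 7.74 × 0.01 / 1.311e-05 = 5902 d
Total t = Σ t_i = 2.164e+05 days = 592.4 years.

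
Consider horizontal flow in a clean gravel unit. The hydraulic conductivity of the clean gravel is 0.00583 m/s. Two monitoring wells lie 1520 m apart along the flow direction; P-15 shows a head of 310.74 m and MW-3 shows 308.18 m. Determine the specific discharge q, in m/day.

0.848

Convert K: 0.00583 m/s × 86400 = 503.7 m/day.
Hydraulic gradient i = (310.74 − 308.18) / 1520 = 2.56 / 1520 = 0.001684.
Specific discharge q = K · i = 503.7 × 0.001684 = 0.8484 m/day.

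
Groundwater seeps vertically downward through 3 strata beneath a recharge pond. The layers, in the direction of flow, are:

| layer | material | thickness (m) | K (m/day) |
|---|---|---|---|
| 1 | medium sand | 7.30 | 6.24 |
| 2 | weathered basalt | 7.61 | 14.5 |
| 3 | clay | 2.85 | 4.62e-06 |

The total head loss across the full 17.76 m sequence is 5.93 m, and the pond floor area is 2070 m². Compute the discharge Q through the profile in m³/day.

Flow is perpendicular to layering, so the layers act in series and the equivalent K is the thickness-weighted harmonic mean.
Total thickness L = 7.30 + 7.61 + 2.85 = 17.76 m.
Σ(b_i/K_i) = 7.30/6.24 + 7.61/14.5 + 2.85/4.62e-06 = 6.169e+05 d.
K_eq = L / Σ(b_i/K_i) = 17.76 / 6.169e+05 = 2.879e-05 m/day.
Q = K_eq · A · (Δh/L) = 2.879e-05 × 2070 × (5.93/17.76) = 0.01990 m³/day.

0.0199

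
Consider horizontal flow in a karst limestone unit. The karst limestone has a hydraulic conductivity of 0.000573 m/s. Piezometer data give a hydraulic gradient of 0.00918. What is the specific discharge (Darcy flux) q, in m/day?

0.454

Convert K: 0.000573 m/s × 86400 = 49.51 m/day.
Hydraulic gradient i = 0.00918.
Specific discharge q = K · i = 49.51 × 0.009180 = 0.4545 m/day.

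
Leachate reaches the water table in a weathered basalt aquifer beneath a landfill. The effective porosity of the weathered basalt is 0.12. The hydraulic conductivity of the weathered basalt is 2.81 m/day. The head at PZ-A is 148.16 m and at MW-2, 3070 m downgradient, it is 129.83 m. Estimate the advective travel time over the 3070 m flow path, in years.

60.1

Hydraulic gradient i = (148.16 − 129.83) / 3070 = 18.33 / 3070 = 0.005971.
Darcy flux q = K · i = 2.810 × 0.005971 = 0.01678 m/day.
Seepage velocity v = q / n_e = 0.01678 / 0.12 = 0.1398 m/day.
Travel time t = L / v = 3070 / 0.1398 = 21958 days = 60.12 years.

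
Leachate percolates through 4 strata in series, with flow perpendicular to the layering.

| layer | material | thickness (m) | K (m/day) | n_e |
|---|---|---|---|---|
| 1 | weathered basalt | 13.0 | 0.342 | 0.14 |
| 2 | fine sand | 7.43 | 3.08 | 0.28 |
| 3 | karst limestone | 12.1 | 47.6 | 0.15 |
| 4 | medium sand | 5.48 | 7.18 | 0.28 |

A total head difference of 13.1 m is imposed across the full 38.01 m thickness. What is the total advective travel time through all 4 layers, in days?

22.9

With flow normal to the layers, continuity requires the same specific discharge q through every layer.
Σ(b_i/K_i) = 13.0/0.342 + 7.43/3.08 + 12.1/47.6 + 5.48/7.18 = 41.44 d.
q = Δh / Σ(b_i/K_i) = 13.1 / 41.44 = 0.3161 m/day.
In each layer the seepage velocity is v_i = q/n_i, so the layer transit time is t_i = b_i·n_i / q:
  layer 1 (weathered basalt): t_1 = 13.0 × 0.14 / 0.3161 = 5.758 d
  layer 2 (fine sand): t_2 = 7.43 × 0.28 / 0.3161 = 6.581 d
  layer 3 (karst limestone): t_3 = 12.1 × 0.15 / 0.3161 = 5.742 d
  layer 4 (medium sand): t_4 = 5.48 × 0.28 / 0.3161 = 4.854 d
Total t = Σ t_i = 22.93 days.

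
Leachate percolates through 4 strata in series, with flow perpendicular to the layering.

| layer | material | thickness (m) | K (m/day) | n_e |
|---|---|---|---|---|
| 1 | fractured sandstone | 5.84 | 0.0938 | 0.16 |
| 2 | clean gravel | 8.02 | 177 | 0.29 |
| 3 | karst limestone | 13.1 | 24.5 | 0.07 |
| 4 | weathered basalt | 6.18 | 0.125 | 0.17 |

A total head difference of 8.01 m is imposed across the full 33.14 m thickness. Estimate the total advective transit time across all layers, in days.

With flow normal to the layers, continuity requires the same specific discharge q through every layer.
Σ(b_i/K_i) = 5.84/0.0938 + 8.02/177 + 13.1/24.5 + 6.18/0.125 = 112.3 d.
q = Δh / Σ(b_i/K_i) = 8.01 / 112.3 = 0.07134 m/day.
In each layer the seepage velocity is v_i = q/n_i, so the layer transit time is t_i = b_i·n_i / q:
  layer 1 (fractured sandstone): t_1 = 5.84 × 0.16 / 0.07134 = 13.10 d
  layer 2 (clean gravel): t_2 = 8.02 × 0.29 / 0.07134 = 32.60 d
  layer 3 (karst limestone): t_3 = 13.1 × 0.07 / 0.07134 = 12.85 d
  layer 4 (weathered basalt): t_4 = 6.18 × 0.17 / 0.07134 = 14.73 d
Total t = Σ t_i = 73.28 days.

73.3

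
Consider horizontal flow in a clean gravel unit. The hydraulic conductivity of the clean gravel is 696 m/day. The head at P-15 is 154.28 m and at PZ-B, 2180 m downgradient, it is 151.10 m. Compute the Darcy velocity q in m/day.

1.02

Hydraulic gradient i = (154.28 − 151.10) / 2180 = 3.18 / 2180 = 0.001459.
Specific discharge q = K · i = 696.0 × 0.001459 = 1.015 m/day.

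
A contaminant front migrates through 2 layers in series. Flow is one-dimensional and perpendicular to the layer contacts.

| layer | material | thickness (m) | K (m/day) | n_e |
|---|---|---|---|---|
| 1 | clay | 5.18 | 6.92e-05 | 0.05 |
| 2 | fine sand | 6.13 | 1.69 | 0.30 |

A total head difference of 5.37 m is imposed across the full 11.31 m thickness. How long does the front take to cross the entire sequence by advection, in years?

With flow normal to the layers, continuity requires the same specific discharge q through every layer.
Σ(b_i/K_i) = 5.18/6.92e-05 + 6.13/1.69 = 74859 d.
q = Δh / Σ(b_i/K_i) = 5.37 / 74859 = 7.173e-05 m/day.
In each layer the seepage velocity is v_i = q/n_i, so the layer transit time is t_i = b_i·n_i / q:
  layer 1 (clay): t_1 = 5.18 × 0.05 / 7.173e-05 = 3611 d
  layer 2 (fine sand): t_2 = 6.13 × 0.30 / 7.173e-05 = 25636 d
Total t = Σ t_i = 29247 days = 80.07 years.

80.1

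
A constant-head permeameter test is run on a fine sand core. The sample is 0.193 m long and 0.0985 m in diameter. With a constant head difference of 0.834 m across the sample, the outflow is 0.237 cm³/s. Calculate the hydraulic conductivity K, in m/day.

Cross-sectional area A = π·(d/2)² = π × (0.0985/2)² = 0.007620 m².
Convert discharge: 0.237 cm³/s = 2.370e-07 m³/s.
Darcy's law rearranged: K = Q·L / (A·Δh) = 2.370e-07 × 0.193 / (0.007620 × 0.834) = 7.197e-06 m/s = 0.6219 m/day.

0.622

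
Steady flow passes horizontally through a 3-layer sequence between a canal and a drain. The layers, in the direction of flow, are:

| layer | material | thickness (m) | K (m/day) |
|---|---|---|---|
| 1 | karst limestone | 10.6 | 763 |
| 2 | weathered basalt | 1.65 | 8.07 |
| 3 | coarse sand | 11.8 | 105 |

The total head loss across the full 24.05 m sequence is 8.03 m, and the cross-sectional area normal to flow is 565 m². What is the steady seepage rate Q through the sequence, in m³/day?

13700

Flow is perpendicular to layering, so the layers act in series and the equivalent K is the thickness-weighted harmonic mean.
Total thickness L = 10.6 + 1.65 + 11.8 = 24.05 m.
Σ(b_i/K_i) = 10.6/763 + 1.65/8.07 + 11.8/105 = 0.3307 d.
K_eq = L / Σ(b_i/K_i) = 24.05 / 0.3307 = 72.72 m/day.
Q = K_eq · A · (Δh/L) = 72.72 × 565 × (8.03/24.05) = 13718 m³/day.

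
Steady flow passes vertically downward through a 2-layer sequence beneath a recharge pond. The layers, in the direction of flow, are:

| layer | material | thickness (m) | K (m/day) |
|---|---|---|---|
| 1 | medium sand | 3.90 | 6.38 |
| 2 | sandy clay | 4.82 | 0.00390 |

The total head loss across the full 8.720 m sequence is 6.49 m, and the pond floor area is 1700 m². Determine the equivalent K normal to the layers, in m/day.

0.00705

Flow is perpendicular to layering, so the layers act in series and the equivalent K is the thickness-weighted harmonic mean.
Total thickness L = 3.90 + 4.82 = 8.720 m.
Σ(b_i/K_i) = 3.90/6.38 + 4.82/0.00390 = 1237 d.
K_eq = L / Σ(b_i/K_i) = 8.720 / 1237 = 0.007052 m/day.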